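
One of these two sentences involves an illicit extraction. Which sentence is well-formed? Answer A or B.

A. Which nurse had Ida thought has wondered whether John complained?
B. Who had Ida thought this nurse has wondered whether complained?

In B, the wh-phrase is extracted from inside a wh-island (introduced by "whether"), which blocks movement.
In A, the extraction path crosses only that-complement boundaries, which are transparent.
So A is grammatical.

A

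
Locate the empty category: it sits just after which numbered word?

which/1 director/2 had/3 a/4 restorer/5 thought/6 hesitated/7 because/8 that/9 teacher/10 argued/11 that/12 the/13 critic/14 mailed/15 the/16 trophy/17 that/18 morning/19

The displaced element is "which director" (word 2).
It is linked across 1 clause boundary (Ø).
It functions as the subject of "hesitated", so the gap sits immediately after word 6 ("thought").
Base order: A restorer had thought that which director hesitated because that teacher argued that the critic mailed the trophy that morning.

6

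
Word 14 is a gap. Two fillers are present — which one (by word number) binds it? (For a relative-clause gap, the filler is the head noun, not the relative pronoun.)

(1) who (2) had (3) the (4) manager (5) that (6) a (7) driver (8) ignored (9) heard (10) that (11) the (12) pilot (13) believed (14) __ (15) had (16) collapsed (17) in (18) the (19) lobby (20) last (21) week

1

The marked gap is the subject of "collapsed".
Its filler is the fronted wh-phrase "who", at word 1.
(The other dependency links word 4 to a gap after word 8.)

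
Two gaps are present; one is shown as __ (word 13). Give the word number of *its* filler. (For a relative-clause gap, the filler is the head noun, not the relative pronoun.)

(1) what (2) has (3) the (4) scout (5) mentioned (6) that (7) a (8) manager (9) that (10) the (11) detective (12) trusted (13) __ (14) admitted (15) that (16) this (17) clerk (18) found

The marked gap is inside the relative clause, the direct object of "trusted".
Its filler is the head noun "manager" (via "that"), at word 8.
(The other dependency links word 1 to a gap after word 18.)

8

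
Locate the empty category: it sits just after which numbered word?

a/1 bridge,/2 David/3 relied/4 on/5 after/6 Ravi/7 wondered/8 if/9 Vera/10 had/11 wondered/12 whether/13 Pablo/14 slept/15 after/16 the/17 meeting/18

The displaced element is "a bridge" (word 2).
It functions as the object of the preposition "on" of "relied", so the gap sits immediately after word 5 ("on").
Base order: David relied on a bridge after Ravi wondered if Vera had wondered whether Pablo slept after the meeting.

5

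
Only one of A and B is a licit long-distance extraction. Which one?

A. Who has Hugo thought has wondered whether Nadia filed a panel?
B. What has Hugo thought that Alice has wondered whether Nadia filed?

In B, the wh-phrase is extracted from inside a wh-island (introduced by "whether"), which blocks movement.
In A, the extraction path crosses only that-complement boundaries, which are transparent.
So A is grammatical.

A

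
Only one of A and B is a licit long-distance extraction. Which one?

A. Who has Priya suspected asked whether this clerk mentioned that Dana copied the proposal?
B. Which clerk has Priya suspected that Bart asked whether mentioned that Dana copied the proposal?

A

In B, the wh-phrase is extracted from inside a wh-island (introduced by "whether"), which blocks movement.
In A, the extraction path crosses only that-complement boundaries, which are transparent.
So A is grammatical.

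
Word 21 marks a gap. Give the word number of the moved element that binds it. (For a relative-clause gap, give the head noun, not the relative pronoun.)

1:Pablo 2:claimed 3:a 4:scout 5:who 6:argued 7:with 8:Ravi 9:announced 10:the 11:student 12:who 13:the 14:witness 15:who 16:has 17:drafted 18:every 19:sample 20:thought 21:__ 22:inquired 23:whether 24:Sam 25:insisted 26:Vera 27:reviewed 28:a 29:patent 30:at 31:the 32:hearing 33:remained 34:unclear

11

The gap at 21 is the subject of "inquired", inside a relative clause.
The relative pronoun is "who" (word 12); it is bound by the head noun immediately before it.
Its filler is the head noun "student", at word 11.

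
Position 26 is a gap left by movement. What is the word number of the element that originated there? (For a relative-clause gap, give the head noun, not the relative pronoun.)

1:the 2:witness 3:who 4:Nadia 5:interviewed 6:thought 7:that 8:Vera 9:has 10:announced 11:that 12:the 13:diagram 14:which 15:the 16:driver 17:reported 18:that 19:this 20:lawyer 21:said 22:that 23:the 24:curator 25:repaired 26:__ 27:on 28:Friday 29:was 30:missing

The gap at 26 is the object of "repaired", inside a relative clause.
The relative pronoun is "which" (word 14); it is bound by the head noun immediately before it.
Its filler is the head noun "diagram", at word 13.

13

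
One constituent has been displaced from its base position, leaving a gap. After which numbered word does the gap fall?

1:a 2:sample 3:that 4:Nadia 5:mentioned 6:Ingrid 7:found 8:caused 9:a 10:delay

7

The displaced element is "a sample" (word 2).
It is linked across 1 clause boundary (Ø).
It functions as the direct object of "found", so the gap sits immediately after word 7 ("found").
Base order: Nadia mentioned Ingrid found a sample.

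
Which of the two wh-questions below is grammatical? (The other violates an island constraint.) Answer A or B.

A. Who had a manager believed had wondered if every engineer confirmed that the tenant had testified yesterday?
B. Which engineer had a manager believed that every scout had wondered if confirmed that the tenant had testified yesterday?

In B, the wh-phrase is extracted from inside a wh-island (introduced by "if"), which blocks movement.
In A, the extraction path crosses only that-complement boundaries, which are transparent.
So A is grammatical.

A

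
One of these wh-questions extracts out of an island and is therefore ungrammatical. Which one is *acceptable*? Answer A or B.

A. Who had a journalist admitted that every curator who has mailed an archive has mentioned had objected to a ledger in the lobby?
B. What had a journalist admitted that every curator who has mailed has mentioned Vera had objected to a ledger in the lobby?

In B, the wh-phrase is extracted from inside a complex-NP island (relative clause) (introduced by "who"), which blocks movement.
In A, the extraction path crosses only that-complement boundaries, which are transparent.
So A is grammatical.

A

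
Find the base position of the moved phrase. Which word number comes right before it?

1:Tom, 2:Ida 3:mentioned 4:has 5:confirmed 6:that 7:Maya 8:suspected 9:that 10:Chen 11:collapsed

The displaced element is "Tom" (word 1).
It is linked across 1 clause boundary (Ø).
It functions as the subject of "confirmed", so the gap sits immediately after word 3 ("mentioned").
Base order: Ida mentioned Tom has confirmed that Maya suspected that Chen collapsed.

3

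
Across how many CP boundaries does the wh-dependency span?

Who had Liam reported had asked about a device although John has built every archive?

"who" is extracted from the subject of "asked".
Boundaries crossed, outermost first: [Ø] — 1 in total.

1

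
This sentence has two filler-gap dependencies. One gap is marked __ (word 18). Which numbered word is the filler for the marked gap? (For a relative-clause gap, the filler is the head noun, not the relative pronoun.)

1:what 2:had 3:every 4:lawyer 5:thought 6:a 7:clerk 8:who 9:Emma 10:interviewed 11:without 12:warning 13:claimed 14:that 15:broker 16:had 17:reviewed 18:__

1

The marked gap is the direct object of "reviewed".
Its filler is the fronted wh-phrase "what", at word 1.
(The other dependency links word 7 to a gap after word 10.)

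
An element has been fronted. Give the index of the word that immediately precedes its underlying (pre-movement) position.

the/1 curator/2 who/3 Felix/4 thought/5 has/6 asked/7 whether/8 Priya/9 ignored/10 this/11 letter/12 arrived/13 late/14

The displaced element is "the curator" (word 2).
It is linked across 1 clause boundary (Ø).
It functions as the subject of "asked", so the gap sits immediately after word 5 ("thought").
Base order: Felix thought the curator has asked whether Priya ignored this letter.

5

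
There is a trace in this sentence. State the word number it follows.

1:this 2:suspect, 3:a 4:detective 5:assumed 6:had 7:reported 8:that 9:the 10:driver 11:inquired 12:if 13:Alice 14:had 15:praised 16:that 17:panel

5

The displaced element is "this suspect" (word 2).
It is linked across 1 clause boundary (Ø).
It functions as the subject of "reported", so the gap sits immediately after word 5 ("assumed").
Base order: A detective assumed this suspect had reported that the driver inquired if Alice had praised that panel.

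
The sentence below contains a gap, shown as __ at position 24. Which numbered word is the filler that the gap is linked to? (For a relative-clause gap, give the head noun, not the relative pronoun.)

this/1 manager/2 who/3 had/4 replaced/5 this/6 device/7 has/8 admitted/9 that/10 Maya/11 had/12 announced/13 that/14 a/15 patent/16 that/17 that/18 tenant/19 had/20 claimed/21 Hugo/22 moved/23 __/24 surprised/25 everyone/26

16

The gap at 24 is the object of "moved", inside a relative clause.
The relative pronoun is "that" (word 17); it is bound by the head noun immediately before it.
Its filler is the head noun "patent", at word 16.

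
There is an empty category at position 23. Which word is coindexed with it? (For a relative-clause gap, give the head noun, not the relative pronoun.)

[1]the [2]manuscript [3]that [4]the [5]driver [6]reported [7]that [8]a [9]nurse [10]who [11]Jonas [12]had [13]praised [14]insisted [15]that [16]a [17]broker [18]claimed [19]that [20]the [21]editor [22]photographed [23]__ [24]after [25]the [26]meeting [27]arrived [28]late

The gap at 23 is the object of "photographed", inside a relative clause.
The relative pronoun is "that" (word 3); it is bound by the head noun immediately before it.
Its filler is the head noun "manuscript", at word 2.

2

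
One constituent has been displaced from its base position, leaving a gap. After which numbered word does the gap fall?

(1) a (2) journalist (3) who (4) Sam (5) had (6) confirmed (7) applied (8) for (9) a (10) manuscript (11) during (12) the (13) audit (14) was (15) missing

The displaced element is "a journalist" (word 2).
It is linked across 1 clause boundary (Ø).
It functions as the subject of "applied", so the gap sits immediately after word 6 ("confirmed").
Base order: Sam had confirmed a journalist applied for a manuscript during the audit.

6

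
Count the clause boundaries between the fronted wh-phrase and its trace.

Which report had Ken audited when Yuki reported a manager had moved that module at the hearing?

"which report" originates inside the matrix clause — no clause boundary is crossed.

0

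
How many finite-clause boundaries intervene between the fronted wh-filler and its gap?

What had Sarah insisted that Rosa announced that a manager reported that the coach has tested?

3

"what" is extracted from the object of "tested".
Boundaries crossed, outermost first: [that], [that], [that] — 3 in total.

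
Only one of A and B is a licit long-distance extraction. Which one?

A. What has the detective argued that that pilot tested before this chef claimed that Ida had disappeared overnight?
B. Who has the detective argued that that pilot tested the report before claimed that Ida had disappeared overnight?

In B, the wh-phrase is extracted from inside an adjunct island (introduced by "before"), which blocks movement.
In A, the extraction path crosses only that-complement boundaries, which are transparent.
So A is grammatical.

A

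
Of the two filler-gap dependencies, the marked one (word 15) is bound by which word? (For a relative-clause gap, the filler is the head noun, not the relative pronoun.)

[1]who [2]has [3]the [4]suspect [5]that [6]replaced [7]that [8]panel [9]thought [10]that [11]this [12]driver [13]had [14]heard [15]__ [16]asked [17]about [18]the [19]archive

1

The marked gap is the subject of "asked".
Its filler is the fronted wh-phrase "who", at word 1.
(The other dependency links word 4 to a gap after word 5.)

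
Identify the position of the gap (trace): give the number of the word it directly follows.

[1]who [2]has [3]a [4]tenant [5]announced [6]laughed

5

The displaced element is "who" (word 1).
It is linked across 1 clause boundary (Ø).
It functions as the subject of "laughed", so the gap sits immediately after word 5 ("announced").
Base order: A tenant has announced that who laughed.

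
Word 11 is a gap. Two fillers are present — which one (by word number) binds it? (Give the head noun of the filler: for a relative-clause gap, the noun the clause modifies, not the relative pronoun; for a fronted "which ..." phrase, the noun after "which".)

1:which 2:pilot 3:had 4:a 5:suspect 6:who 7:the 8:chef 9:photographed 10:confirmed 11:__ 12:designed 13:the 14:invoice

2

The marked gap is the subject of "designed".
Its filler is the fronted wh-phrase "which pilot", at word 2.
(The other dependency links word 5 to a gap after word 9.)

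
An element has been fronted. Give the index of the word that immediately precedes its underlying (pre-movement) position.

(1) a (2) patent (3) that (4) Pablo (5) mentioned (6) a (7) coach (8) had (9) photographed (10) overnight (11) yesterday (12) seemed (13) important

9

The displaced element is "a patent" (word 2).
It is linked across 1 clause boundary (Ø).
It functions as the direct object of "photographed", so the gap sits immediately after word 9 ("photographed").
Base order: Pablo mentioned a coach had photographed a patent overnight yesterday.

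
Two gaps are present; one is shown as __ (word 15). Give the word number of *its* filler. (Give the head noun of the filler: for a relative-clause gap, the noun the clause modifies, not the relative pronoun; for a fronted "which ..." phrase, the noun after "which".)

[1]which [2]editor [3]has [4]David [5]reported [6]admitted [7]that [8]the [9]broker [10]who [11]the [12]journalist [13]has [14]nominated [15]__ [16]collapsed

The marked gap is inside the relative clause, the direct object of "nominated".
Its filler is the head noun "broker" (via "who"), at word 9.
(The other dependency links word 2 to a gap after word 5.)

9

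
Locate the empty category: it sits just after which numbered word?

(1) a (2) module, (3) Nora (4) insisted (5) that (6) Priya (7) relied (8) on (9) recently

8

The displaced element is "a module" (word 2).
It is linked across 1 clause boundary (that).
It functions as the object of the preposition "on" of "relied", so the gap sits immediately after word 8 ("on").
Base order: Nora insisted that Priya relied on a module recently.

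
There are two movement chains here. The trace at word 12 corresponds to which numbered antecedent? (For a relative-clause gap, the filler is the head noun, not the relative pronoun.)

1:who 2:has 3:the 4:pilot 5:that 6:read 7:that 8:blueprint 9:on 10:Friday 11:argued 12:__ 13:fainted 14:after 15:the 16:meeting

The marked gap is the subject of "fainted".
Its filler is the fronted wh-phrase "who", at word 1.
(The other dependency links word 4 to a gap after word 5.)

1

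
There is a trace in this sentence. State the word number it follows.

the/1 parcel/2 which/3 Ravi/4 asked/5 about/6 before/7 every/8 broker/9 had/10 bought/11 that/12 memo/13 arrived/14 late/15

6

The displaced element is "the parcel" (word 2).
It functions as the object of the preposition "about" of "asked", so the gap sits immediately after word 6 ("about").
Base order: Ravi asked about the parcel before every broker had bought that memo.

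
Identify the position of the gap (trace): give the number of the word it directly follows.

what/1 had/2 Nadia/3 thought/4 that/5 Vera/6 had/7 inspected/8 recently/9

8

The displaced element is "what" (word 1).
It is linked across 1 clause boundary (that).
It functions as the direct object of "inspected", so the gap sits immediately after word 8 ("inspected").
Base order: Nadia had thought that Vera had inspected what recently.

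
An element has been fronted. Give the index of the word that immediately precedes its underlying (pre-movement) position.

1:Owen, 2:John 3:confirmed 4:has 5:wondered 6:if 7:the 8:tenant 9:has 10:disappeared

3

The displaced element is "Owen" (word 1).
It is linked across 1 clause boundary (Ø).
It functions as the subject of "wondered", so the gap sits immediately after word 3 ("confirmed").
Base order: John confirmed Owen has wondered if the tenant has disappeared.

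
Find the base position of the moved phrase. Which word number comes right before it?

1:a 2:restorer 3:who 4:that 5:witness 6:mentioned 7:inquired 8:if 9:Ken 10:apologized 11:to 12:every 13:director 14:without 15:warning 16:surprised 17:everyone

The displaced element is "a restorer" (word 2).
It is linked across 1 clause boundary (Ø).
It functions as the subject of "inquired", so the gap sits immediately after word 6 ("mentioned").
Base order: That witness mentioned that a restorer inquired if Ken apologized to every director without warning.

6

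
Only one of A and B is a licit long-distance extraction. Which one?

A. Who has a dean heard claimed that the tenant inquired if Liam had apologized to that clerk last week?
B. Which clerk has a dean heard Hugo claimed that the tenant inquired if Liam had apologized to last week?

A

In B, the wh-phrase is extracted from inside a wh-island (introduced by "if"), which blocks movement.
In A, the extraction path crosses only that-complement boundaries, which are transparent.
So A is grammatical.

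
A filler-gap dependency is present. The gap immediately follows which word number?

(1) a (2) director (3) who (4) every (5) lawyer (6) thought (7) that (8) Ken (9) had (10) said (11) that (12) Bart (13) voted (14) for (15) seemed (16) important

14

The displaced element is "a director" (word 2).
It is linked across 2 clause boundaries (that → that).
It functions as the object of the preposition "for" of "voted", so the gap sits immediately after word 14 ("for").
Base order: Every lawyer thought that Ken had said that Bart voted for a director.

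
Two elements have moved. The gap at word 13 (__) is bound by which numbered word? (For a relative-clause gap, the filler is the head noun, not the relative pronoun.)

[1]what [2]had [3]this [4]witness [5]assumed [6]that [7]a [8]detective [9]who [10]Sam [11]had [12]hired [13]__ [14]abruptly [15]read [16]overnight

8

The marked gap is inside the relative clause, the direct object of "hired".
Its filler is the head noun "detective" (via "who"), at word 8.
(The other dependency links word 1 to a gap after word 15.)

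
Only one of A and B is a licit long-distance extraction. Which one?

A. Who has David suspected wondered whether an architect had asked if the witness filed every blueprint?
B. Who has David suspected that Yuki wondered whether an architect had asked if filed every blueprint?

A

In B, the wh-phrase is extracted from inside a wh-island (introduced by "whether"), which blocks movement.
In A, the extraction path crosses only that-complement boundaries, which are transparent.
So A is grammatical.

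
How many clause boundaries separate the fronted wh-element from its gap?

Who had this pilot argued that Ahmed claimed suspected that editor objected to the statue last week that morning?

"who" is extracted from the subject of "suspected".
Boundaries crossed, outermost first: [that], [Ø] — 2 in total.

2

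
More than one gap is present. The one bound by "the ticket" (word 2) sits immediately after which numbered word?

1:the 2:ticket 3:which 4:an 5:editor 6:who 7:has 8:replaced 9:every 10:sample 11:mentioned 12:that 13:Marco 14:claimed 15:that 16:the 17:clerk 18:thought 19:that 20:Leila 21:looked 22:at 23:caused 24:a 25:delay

22

The displaced element is "the ticket" (word 2).
It is linked across 3 clause boundaries (that → that → that).
It functions as the object of the preposition "at" of "looked", so the gap sits immediately after word 22 ("at").
Base order: An editor who has replaced every sample mentioned that Marco claimed that the clerk thought that Leila looked at the ticket.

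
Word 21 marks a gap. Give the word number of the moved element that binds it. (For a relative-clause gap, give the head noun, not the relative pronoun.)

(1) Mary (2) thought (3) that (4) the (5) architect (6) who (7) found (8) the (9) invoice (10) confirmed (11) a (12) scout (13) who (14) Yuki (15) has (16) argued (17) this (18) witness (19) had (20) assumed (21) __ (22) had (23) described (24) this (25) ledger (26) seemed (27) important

The gap at 21 is the subject of "described", inside a relative clause.
The relative pronoun is "who" (word 13); it is bound by the head noun immediately before it.
Its filler is the head noun "scout", at word 12.

12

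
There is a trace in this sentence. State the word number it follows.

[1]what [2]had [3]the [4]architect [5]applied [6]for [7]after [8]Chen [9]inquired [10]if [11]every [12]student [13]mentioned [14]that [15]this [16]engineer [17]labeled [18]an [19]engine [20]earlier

The displaced element is "what" (word 1).
It functions as the object of the preposition "for" of "applied", so the gap sits immediately after word 6 ("for").
Base order: The architect had applied for what after Chen inquired if every student mentioned that this engineer labeled an engine earlier.

6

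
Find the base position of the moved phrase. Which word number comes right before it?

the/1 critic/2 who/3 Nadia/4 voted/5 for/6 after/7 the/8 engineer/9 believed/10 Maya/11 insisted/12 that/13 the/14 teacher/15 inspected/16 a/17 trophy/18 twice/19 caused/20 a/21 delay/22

The displaced element is "the critic" (word 2).
It functions as the object of the preposition "for" of "voted", so the gap sits immediately after word 6 ("for").
Base order: Nadia voted for the critic after the engineer believed Maya insisted that the teacher inspected a trophy twice.

6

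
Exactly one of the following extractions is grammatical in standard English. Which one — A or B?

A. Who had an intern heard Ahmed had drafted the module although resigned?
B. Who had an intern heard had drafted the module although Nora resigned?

B

In A, the wh-phrase is extracted from inside an adjunct island (introduced by "although"), which blocks movement.
In B, the extraction path crosses only that-complement boundaries, which are transparent.
So B is grammatical.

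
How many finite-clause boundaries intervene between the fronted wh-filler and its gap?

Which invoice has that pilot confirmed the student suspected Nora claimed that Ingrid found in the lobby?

"which invoice" is extracted from the object of "found".
Boundaries crossed, outermost first: [Ø], [Ø], [that] — 3 in total.

3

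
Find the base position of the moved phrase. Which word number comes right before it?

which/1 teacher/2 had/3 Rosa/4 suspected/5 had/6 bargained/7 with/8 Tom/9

5

The displaced element is "which teacher" (word 2).
It is linked across 1 clause boundary (Ø).
It functions as the subject of "bargained", so the gap sits immediately after word 5 ("suspected").
Base order: Rosa had suspected that which teacher had bargained with Tom.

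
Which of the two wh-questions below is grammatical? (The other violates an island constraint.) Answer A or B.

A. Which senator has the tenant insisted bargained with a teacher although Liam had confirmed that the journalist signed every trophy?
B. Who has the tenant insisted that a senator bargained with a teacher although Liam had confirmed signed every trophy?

A

In B, the wh-phrase is extracted from inside an adjunct island (introduced by "although"), which blocks movement.
In A, the extraction path crosses only that-complement boundaries, which are transparent.
So A is grammatical.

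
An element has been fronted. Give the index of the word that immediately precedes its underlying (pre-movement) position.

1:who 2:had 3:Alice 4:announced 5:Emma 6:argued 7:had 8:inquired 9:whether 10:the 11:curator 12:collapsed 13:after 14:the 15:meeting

The displaced element is "who" (word 1).
It is linked across 2 clause boundaries (Ø → Ø).
It functions as the subject of "inquired", so the gap sits immediately after word 6 ("argued").
Base order: Alice had announced Emma argued who had inquired whether the curator collapsed after the meeting.

6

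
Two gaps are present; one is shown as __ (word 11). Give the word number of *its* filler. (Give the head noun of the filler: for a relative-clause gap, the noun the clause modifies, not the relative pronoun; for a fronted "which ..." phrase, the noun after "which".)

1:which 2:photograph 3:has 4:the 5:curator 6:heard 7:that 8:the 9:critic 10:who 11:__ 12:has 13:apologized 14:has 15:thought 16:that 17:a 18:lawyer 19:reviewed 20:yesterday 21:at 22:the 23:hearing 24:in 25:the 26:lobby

The marked gap is inside the relative clause, the subject of "apologized".
Its filler is the head noun "critic" (via "who"), at word 9.
(The other dependency links word 2 to a gap after word 19.)

9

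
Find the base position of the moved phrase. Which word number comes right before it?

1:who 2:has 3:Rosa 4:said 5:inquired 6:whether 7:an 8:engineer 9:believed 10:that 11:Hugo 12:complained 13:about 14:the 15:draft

The displaced element is "who" (word 1).
It is linked across 1 clause boundary (Ø).
It functions as the subject of "inquired", so the gap sits immediately after word 4 ("said").
Base order: Rosa has said that who inquired whether an engineer believed that Hugo complained about the draft.

4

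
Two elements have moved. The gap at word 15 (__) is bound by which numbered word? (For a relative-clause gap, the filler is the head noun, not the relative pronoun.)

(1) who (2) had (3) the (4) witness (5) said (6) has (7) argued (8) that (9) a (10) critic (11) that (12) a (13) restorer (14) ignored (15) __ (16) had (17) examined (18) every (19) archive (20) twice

10

The marked gap is inside the relative clause, the direct object of "ignored".
Its filler is the head noun "critic" (via "that"), at word 10.
(The other dependency links word 1 to a gap after word 5.)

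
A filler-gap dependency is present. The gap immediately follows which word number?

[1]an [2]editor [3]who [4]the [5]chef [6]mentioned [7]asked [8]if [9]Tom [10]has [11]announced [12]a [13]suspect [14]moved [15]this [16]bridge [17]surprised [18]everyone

6

The displaced element is "an editor" (word 2).
It is linked across 1 clause boundary (Ø).
It functions as the subject of "asked", so the gap sits immediately after word 6 ("mentioned").
Base order: The chef mentioned that an editor asked if Tom has announced a suspect moved this bridge.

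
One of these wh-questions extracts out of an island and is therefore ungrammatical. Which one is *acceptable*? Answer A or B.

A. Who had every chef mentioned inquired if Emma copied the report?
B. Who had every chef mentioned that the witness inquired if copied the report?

A

In B, the wh-phrase is extracted from inside a wh-island (introduced by "if"), which blocks movement.
In A, the extraction path crosses only that-complement boundaries, which are transparent.
So A is grammatical.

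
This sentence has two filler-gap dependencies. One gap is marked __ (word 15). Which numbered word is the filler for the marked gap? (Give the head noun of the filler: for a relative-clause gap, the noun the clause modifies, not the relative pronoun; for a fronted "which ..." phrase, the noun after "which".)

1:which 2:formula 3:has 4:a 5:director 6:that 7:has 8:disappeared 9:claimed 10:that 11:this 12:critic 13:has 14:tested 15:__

2

The marked gap is the direct object of "tested".
Its filler is the fronted wh-phrase "which formula", at word 2.
(The other dependency links word 5 to a gap after word 6.)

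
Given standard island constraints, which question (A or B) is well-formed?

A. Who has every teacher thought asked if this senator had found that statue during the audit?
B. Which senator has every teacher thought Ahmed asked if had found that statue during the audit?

In B, the wh-phrase is extracted from inside a wh-island (introduced by "if"), which blocks movement.
In A, the extraction path crosses only that-complement boundaries, which are transparent.
So A is grammatical.

A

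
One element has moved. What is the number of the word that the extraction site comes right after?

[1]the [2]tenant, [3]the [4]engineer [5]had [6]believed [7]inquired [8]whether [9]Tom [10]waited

The displaced element is "the tenant" (word 2).
It is linked across 1 clause boundary (Ø).
It functions as the subject of "inquired", so the gap sits immediately after word 6 ("believed").
Base order: The engineer had believed that the tenant inquired whether Tom waited.

6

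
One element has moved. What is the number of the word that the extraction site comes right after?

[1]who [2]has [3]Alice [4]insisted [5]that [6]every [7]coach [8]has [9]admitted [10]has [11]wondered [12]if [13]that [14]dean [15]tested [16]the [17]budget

The displaced element is "who" (word 1).
It is linked across 2 clause boundaries (that → Ø).
It functions as the subject of "wondered", so the gap sits immediately after word 9 ("admitted").
Base order: Alice has insisted that every coach has admitted who has wondered if that dean tested the budget.

9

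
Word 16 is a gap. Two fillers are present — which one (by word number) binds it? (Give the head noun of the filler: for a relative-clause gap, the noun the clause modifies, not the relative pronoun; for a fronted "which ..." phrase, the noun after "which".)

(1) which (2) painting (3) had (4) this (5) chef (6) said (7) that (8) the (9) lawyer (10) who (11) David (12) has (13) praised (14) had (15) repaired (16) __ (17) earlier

The marked gap is the direct object of "repaired".
Its filler is the fronted wh-phrase "which painting", at word 2.
(The other dependency links word 9 to a gap after word 13.)

2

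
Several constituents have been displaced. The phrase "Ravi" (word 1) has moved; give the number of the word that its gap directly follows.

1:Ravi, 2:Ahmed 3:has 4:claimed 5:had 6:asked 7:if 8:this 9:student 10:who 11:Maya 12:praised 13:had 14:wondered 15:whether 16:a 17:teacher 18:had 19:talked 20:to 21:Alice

4

The displaced element is "Ravi" (word 1).
It is linked across 1 clause boundary (Ø).
It functions as the subject of "asked", so the gap sits immediately after word 4 ("claimed").
Base order: Ahmed has claimed that Ravi had asked if this student who Maya praised had wondered whether a teacher had talked to Alice.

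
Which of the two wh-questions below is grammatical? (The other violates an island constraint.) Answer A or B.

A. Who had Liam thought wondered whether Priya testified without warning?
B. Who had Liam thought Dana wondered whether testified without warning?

A

In B, the wh-phrase is extracted from inside a wh-island (introduced by "whether"), which blocks movement.
In A, the extraction path crosses only that-complement boundaries, which are transparent.
So A is grammatical.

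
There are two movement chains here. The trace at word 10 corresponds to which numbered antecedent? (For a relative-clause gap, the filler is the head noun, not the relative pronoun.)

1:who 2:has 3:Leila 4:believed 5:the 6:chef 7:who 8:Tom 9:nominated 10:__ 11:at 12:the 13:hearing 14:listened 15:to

The marked gap is inside the relative clause, the direct object of "nominated".
Its filler is the head noun "chef" (via "who"), at word 6.
(The other dependency links word 1 to a gap after word 15.)

6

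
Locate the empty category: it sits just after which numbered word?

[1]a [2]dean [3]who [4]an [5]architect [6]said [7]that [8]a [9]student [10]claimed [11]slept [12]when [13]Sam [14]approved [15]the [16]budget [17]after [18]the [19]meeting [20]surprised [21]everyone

10

The displaced element is "a dean" (word 2).
It is linked across 2 clause boundaries (that → Ø).
It functions as the subject of "slept", so the gap sits immediately after word 10 ("claimed").
Base order: An architect said that a student claimed that a dean slept when Sam approved the budget after the meeting.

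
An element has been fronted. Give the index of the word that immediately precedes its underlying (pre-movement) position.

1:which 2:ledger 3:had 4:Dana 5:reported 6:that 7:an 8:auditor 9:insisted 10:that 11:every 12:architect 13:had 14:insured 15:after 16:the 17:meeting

The displaced element is "which ledger" (word 2).
It is linked across 2 clause boundaries (that → that).
It functions as the direct object of "insured", so the gap sits immediately after word 14 ("insured").
Base order: Dana had reported that an auditor insisted that every architect had insured which ledger after the meeting.

14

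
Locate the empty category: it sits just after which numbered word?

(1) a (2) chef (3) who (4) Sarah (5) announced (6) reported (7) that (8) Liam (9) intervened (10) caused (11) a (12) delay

The displaced element is "a chef" (word 2).
It is linked across 1 clause boundary (Ø).
It functions as the subject of "reported", so the gap sits immediately after word 5 ("announced").
Base order: Sarah announced a chef reported that Liam intervened.

5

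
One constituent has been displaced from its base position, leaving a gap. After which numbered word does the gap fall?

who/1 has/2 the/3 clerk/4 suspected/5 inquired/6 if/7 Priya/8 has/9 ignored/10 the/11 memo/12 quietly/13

The displaced element is "who" (word 1).
It is linked across 1 clause boundary (Ø).
It functions as the subject of "inquired", so the gap sits immediately after word 5 ("suspected").
Base order: The clerk has suspected that who inquired if Priya has ignored the memo quietly.

5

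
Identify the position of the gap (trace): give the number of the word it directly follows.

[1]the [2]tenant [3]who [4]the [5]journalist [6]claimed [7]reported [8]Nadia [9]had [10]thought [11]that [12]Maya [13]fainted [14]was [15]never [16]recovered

6

The displaced element is "the tenant" (word 2).
It is linked across 1 clause boundary (Ø).
It functions as the subject of "reported", so the gap sits immediately after word 6 ("claimed").
Base order: The journalist claimed the tenant reported Nadia had thought that Maya fainted.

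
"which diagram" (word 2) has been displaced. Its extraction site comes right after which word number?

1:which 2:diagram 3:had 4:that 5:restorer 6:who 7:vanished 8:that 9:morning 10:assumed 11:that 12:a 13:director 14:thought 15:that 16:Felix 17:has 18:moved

The displaced element is "which diagram" (word 2).
It is linked across 2 clause boundaries (that → that).
It functions as the direct object of "moved", so the gap sits immediately after word 18 ("moved").
Base order: That restorer who vanished that morning had assumed that a director thought that Felix has moved which diagram.

18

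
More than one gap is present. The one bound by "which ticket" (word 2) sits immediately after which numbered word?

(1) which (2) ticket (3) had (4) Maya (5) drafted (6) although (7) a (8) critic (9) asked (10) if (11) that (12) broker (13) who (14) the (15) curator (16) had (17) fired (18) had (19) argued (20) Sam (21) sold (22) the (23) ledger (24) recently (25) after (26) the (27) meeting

The displaced element is "which ticket" (word 2).
It functions as the direct object of "drafted", so the gap sits immediately after word 5 ("drafted").
Base order: Maya had drafted which ticket although a critic asked if that broker who the curator had fired had argued Sam sold the ledger recently after the meeting.

5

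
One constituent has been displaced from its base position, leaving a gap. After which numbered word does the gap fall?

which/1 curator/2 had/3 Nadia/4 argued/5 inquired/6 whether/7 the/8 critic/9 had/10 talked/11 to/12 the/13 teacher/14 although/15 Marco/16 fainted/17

5

The displaced element is "which curator" (word 2).
It is linked across 1 clause boundary (Ø).
It functions as the subject of "inquired", so the gap sits immediately after word 5 ("argued").
Base order: Nadia had argued that which curator inquired whether the critic had talked to the teacher although Marco fainted.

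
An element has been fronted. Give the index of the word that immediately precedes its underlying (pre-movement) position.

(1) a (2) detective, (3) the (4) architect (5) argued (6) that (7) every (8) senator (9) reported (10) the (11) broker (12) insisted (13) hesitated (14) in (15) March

The displaced element is "a detective" (word 2).
It is linked across 3 clause boundaries (that → Ø → Ø).
It functions as the subject of "hesitated", so the gap sits immediately after word 12 ("insisted").
Base order: The architect argued that every senator reported the broker insisted a detective hesitated in March.

12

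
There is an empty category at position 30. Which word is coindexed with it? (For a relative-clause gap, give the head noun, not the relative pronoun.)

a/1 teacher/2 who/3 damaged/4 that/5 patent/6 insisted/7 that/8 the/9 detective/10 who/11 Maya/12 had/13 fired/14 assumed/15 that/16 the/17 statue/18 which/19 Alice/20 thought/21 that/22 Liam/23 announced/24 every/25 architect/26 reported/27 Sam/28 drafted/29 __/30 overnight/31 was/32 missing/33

The gap at 30 is the object of "drafted", inside a relative clause.
The relative pronoun is "which" (word 19); it is bound by the head noun immediately before it.
Its filler is the head noun "statue", at word 18.

18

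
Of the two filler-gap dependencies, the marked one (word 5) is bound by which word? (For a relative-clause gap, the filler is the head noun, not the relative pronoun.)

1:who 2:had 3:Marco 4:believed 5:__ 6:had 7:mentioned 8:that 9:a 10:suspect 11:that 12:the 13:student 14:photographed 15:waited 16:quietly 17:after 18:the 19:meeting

1

The marked gap is the subject of "mentioned".
Its filler is the fronted wh-phrase "who", at word 1.
(The other dependency links word 10 to a gap after word 14.)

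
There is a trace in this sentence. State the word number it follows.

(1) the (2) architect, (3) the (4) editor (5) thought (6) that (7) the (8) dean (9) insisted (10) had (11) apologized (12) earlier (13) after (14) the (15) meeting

9

The displaced element is "the architect" (word 2).
It is linked across 2 clause boundaries (that → Ø).
It functions as the subject of "apologized", so the gap sits immediately after word 9 ("insisted").
Base order: The editor thought that the dean insisted that the architect had apologized earlier after the meeting.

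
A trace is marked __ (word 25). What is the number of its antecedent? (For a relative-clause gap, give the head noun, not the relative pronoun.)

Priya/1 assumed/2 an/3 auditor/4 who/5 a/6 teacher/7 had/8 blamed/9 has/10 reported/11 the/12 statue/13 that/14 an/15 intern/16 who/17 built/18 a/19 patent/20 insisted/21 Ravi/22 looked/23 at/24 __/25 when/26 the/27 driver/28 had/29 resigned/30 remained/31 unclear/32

13

The gap at 25 is the prepositional object of "looked", inside a relative clause.
The relative pronoun is "that" (word 14); it is bound by the head noun immediately before it.
Its filler is the head noun "statue", at word 13.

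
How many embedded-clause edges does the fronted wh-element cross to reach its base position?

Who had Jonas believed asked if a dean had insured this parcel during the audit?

"who" is extracted from the subject of "asked".
Boundaries crossed, outermost first: [Ø] — 1 in total.

1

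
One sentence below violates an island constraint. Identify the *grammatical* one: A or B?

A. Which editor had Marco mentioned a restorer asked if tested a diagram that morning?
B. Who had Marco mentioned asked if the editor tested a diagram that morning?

B

In A, the wh-phrase is extracted from inside a wh-island (introduced by "if"), which blocks movement.
In B, the extraction path crosses only that-complement boundaries, which are transparent.
So B is grammatical.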